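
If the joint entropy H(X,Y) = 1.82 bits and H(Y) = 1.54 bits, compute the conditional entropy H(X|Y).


H(X|Y) = H(X,Y) - H(Y) = 1.82 - 1.54 = 0.28

0.28 bits


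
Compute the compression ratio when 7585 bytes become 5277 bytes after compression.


Ratio = original / compressed = 7585 / 5277 = 1.4374

1.4374


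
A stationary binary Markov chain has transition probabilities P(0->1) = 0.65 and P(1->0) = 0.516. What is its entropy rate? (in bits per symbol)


Stationary distribution: pi_0 = p10/(p01+p10) = 0.4425, pi_1 = 0.5575. Entropy rate H' = pi_0*H(p01) + pi_1*H(p10) = 0.4425*0.9341 + 0.5575*0.9993 = 0.9704

0.9704 bits/symbol


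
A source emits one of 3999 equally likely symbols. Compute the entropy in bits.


H = log2(n) = log2(3999) = 11.9654

11.9654 bits


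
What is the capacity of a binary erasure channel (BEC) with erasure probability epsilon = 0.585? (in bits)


C = 1 - epsilon = 1 - 0.585 = 0.415

0.415 bits


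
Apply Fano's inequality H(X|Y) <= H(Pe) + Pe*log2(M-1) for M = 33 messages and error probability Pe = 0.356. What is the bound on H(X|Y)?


H(Pe) = -Pe*log2(Pe) - (1-Pe)*log2(1-Pe) = -0.356*log2(0.356) - 0.644*log2(0.644) = 0.530458 + 0.408855 = 0.9393. Pe*log2(M-1) = 0.356*log2(32) = 1.780000. Bound = H(Pe) + Pe*log2(M-1) = 0.530458 + 0.408855 + 1.780000 = 2.7193

2.7193 bits


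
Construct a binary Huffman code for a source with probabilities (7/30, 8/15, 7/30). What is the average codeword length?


Huffman construction (repeatedly merge the two least-probable nodes; each merge adds 1 bit to every symbol beneath it): 7/30 + 7/30 = 7/15; 7/15 + 8/15 = 1. Resulting codeword lengths (in the order the probabilities were given): (2, 1, 2). L_avg = sum(p_i * l_i) = 7/30*2 + 8/15*1 + 7/30*2 = 22/15 = 1.4667

1.4667 bits


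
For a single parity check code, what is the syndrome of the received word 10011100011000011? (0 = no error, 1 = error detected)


Syndrome = XOR of all bits = 1 XOR 0 XOR 0 XOR 1 XOR 1 XOR 1 XOR 0 XOR 0 XOR 0 XOR 1 XOR 1 XOR 0 XOR 0 XOR 0 XOR 0 XOR 1 XOR 1 = 0

0


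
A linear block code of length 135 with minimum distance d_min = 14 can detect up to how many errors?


Detection capability = d_min - 1 = 14 - 1 = 13

13 errors


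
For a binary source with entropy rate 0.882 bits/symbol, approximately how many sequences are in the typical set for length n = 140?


log2|A_typical| = nH = 140 * 0.882 = 123.48, so |A_typical| ~ 2^123.48 = 1.483e+37

1.483e+37


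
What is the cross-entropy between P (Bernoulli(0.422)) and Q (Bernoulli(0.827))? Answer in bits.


H(P,Q) = -p*log2(q) - (1-p)*log2(1-q). -0.422*log2(0.827) = 0.115645; -0.578*log2(0.173) = 1.463008. H(P,Q) = 0.115645 + 1.463008 = 1.5787

1.5787 bits


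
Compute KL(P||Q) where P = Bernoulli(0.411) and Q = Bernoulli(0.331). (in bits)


KL = p*log2(p/q) + (1-p)*log2((1-p)/(1-q)) = 0.411*log2(0.411/0.331) + 0.589*log2(0.589/0.669) = 0.0201

0.0201 bits


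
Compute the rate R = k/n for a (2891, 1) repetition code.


Rate = k/n = 1/2891

1/2891


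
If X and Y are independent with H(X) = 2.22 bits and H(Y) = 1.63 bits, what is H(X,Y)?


For independent variables, H(X,Y) = H(X) + H(Y) = 2.22 + 1.63 = 3.85

3.85 bits


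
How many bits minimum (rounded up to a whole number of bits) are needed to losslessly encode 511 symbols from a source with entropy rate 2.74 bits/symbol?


Minimum bits >= n * H = 511 * 2.74 = 1400.14, rounded up to a whole number of bits = 1401

1401 bits


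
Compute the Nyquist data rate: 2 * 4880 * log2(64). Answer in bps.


Rate = 2 * B * log2(M) = 2 * 4880 * 6.0 = 58560.0

58560.0 bps


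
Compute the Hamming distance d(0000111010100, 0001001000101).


Count differing positions: . . . ^ ^ ^ . . ^ . . . ^ = 5 differences

5


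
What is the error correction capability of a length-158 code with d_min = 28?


Correction capability = floor((d-1)/2) = floor((28-1)/2) = 13

13 errors


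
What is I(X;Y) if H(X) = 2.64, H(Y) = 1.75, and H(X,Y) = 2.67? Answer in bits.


I(X;Y) = H(X) + H(Y) - H(X,Y) = 2.64 + 1.75 - 2.67 = 1.72

1.72 bits


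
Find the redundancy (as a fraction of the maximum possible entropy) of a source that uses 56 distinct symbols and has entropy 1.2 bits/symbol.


H_max = log2(K) = log2(56) = 5.8074 bits/symbol. Redundancy = 1 - H/H_max = 1 - 1.2/5.8074 = 1 - 0.2066 = 0.7934

0.7934


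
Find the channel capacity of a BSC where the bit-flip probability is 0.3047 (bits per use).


H(p) = -p*log2(p) - (1-p)*log2(1-p) = -0.3047*log2(0.3047) - 0.6953*log2(0.6953) = 0.522420 + 0.364541 = 0.887. C = 1 - H(p) = 1 - 0.887 = 0.113

0.113 bits


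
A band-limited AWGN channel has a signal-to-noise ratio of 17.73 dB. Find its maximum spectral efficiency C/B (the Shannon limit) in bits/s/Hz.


SNR_linear = 10^(17.73/10) = 59.2925; C/B = log2(1 + SNR_linear) = log2(1 + 59.2925) = 5.9139

5.9139 bits/s/Hz


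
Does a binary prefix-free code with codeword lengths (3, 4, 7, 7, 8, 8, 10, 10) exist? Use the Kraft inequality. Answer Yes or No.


Kraft sum = sum(2^(-l_i)) = 0.2129, need <= 1. Result: satisfied (a binary prefix-free code with these lengths exists)

Yes


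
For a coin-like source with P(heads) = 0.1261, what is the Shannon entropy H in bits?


H = -p*log2(p) - (1-p)*log2(1-p). -0.1261*log2(0.1261) = 0.376706; -0.8739*log2(0.8739) = 0.169939. H = 0.376706 + 0.169939 = 0.5466

0.5466 bits


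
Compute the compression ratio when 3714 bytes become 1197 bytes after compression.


Ratio = original / compressed = 3714 / 1197 = 3.1028

3.1028


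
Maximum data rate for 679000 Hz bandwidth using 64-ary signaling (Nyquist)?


Rate = 2 * B * log2(M) = 2 * 679000 * 6.0 = 8148000.0

8148000.0 bps


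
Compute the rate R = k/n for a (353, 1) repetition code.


Rate = k/n = 1/353

1/353


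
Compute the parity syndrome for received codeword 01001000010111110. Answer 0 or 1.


Syndrome = XOR of all bits = 0 XOR 1 XOR 0 XOR 0 XOR 1 XOR 0 XOR 0 XOR 0 XOR 0 XOR 1 XOR 0 XOR 1 XOR 1 XOR 1 XOR 1 XOR 1 XOR 0 = 0

0


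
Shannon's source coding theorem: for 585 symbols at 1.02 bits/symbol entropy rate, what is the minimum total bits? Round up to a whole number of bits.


Minimum bits >= n * H = 585 * 1.02 = 596.7, rounded up to a whole number of bits = 597

597 bits


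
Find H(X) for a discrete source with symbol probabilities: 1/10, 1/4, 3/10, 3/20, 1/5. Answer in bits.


H = -sum(p_i * log2(p_i)). Terms: -(1/10)*log2(1/10) = 0.332193; -(1/4)*log2(1/4) = 0.500000; -(3/10)*log2(3/10) = 0.521090; -(3/20)*log2(3/20) = 0.410545; -(1/5)*log2(1/5) = 0.464386. H = 0.332193 + 0.500000 + 0.521090 + 0.410545 + 0.464386 = 2.2282

2.2282 bits


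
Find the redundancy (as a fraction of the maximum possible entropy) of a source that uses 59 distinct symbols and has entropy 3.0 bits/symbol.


H_max = log2(K) = log2(59) = 5.8826 bits/symbol. Redundancy = 1 - H/H_max = 1 - 3.0/5.8826 = 1 - 0.51 = 0.49

0.49


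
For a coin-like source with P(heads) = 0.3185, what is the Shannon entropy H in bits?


H = -p*log2(p) - (1-p)*log2(1-p). -0.3185*log2(0.3185) = 0.525727; -0.6815*log2(0.6815) = 0.377016. H = 0.525727 + 0.377016 = 0.9027

0.9027 bits


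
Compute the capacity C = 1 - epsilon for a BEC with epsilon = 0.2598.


C = 1 - epsilon = 1 - 0.2598 = 0.7402

0.7402 bits


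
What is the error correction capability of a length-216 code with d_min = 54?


Correction capability = floor((d-1)/2) = floor((54-1)/2) = 26

26 errors


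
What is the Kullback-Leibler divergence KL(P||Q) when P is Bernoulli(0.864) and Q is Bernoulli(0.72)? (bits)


KL = p*log2(p/q) + (1-p)*log2((1-p)/(1-q)) = 0.864*log2(0.864/0.72) + 0.136*log2(0.136/0.28) = 0.0856

0.0856 bits


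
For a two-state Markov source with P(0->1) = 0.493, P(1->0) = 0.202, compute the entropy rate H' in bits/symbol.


Stationary distribution: pi_0 = p10/(p01+p10) = 0.2906, pi_1 = 0.7094. Entropy rate H' = pi_0*H(p01) + pi_1*H(p10) = 0.2906*0.9999 + 0.7094*0.7259 = 0.8055

0.8055 bits/symbol


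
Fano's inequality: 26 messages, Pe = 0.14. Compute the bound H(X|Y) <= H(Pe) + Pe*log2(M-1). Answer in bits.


H(Pe) = -Pe*log2(Pe) - (1-Pe)*log2(1-Pe) = -0.14*log2(0.14) - 0.86*log2(0.86) = 0.397110 + 0.187129 = 0.5842. Pe*log2(M-1) = 0.14*log2(25) = 0.650140. Bound = H(Pe) + Pe*log2(M-1) = 0.397110 + 0.187129 + 0.650140 = 1.2344

1.2344 bits


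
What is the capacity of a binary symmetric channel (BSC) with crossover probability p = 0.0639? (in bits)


H(p) = -p*log2(p) - (1-p)*log2(1-p) = -0.0639*log2(0.0639) - 0.9361*log2(0.9361) = 0.253558 + 0.089178 = 0.3427. C = 1 - H(p) = 1 - 0.3427 = 0.6573

0.6573 bits


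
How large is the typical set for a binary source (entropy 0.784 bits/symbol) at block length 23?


log2|A_typical| = nH = 23 * 0.784 = 18.032, so |A_typical| ~ 2^18.032 = 2.680e+05

2.680e+05


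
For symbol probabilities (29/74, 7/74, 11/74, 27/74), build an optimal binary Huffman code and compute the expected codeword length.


Huffman construction (repeatedly merge the two least-probable nodes; each merge adds 1 bit to every symbol beneath it): 7/74 + 11/74 = 9/37; 9/37 + 27/74 = 45/74; 29/74 + 45/74 = 1. Resulting codeword lengths (in the order the probabilities were given): (1, 3, 3, 2). L_avg = sum(p_i * l_i) = 29/74*1 + 7/74*3 + 11/74*3 + 27/74*2 = 137/74 = 1.8514

1.8514 bits


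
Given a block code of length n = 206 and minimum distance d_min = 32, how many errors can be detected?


Detection capability = d_min - 1 = 32 - 1 = 31

31 errors


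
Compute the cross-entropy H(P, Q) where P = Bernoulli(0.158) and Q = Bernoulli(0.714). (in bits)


H(P,Q) = -p*log2(q) - (1-p)*log2(1-q). -0.158*log2(0.714) = 0.076789; -0.842*log2(0.286) = 1.520579. H(P,Q) = 0.076789 + 1.520579 = 1.5974

1.5974 bits


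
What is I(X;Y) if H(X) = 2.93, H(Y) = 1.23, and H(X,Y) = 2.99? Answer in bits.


I(X;Y) = H(X) + H(Y) - H(X,Y) = 2.93 + 1.23 - 2.99 = 1.17

1.17 bits


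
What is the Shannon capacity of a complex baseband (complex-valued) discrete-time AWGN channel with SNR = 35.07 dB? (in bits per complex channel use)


SNR_linear = 10^(35.07/10) = 3213.6605; C = log2(1 + SNR_linear) = log2(1 + 3213.6605) = 11.6505

11.6505 bits/channel use


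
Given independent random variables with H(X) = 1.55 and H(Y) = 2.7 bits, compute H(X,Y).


For independent variables, H(X,Y) = H(X) + H(Y) = 1.55 + 2.7 = 4.25

4.25 bits


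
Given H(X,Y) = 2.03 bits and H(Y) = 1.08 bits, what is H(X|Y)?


H(X|Y) = H(X,Y) - H(Y) = 2.03 - 1.08 = 0.95

0.95 bits


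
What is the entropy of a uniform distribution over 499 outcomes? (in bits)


H = log2(n) = log2(499) = 8.9629

8.9629 bits


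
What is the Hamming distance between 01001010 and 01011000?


Count differing positions: . . . ^ . . ^ . = 2 differences

2


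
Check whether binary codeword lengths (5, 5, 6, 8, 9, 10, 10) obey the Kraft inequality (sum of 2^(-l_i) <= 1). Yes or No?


Kraft sum = sum(2^(-l_i)) = 0.0859, need <= 1. Result: satisfied (a binary prefix-free code with these lengths exists)

Yes


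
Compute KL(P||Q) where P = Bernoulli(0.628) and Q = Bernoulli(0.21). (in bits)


KL = p*log2(p/q) + (1-p)*log2((1-p)/(1-q)) = 0.628*log2(0.628/0.21) + 0.372*log2(0.372/0.79) = 0.5883

0.5883 bits


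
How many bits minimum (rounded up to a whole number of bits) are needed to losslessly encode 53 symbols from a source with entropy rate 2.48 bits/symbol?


Minimum bits >= n * H = 53 * 2.48 = 131.44, rounded up to a whole number of bits = 132

132 bits


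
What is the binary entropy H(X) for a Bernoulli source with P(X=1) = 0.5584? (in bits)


H = -p*log2(p) - (1-p)*log2(1-p). -0.5584*log2(0.5584) = 0.469407; -0.4416*log2(0.4416) = 0.520729. H = 0.469407 + 0.520729 = 0.9901

0.9901 bits


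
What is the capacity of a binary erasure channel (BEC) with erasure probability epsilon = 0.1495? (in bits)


C = 1 - epsilon = 1 - 0.1495 = 0.8505

0.8505 bits


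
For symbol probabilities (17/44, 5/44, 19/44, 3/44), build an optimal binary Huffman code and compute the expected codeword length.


Huffman construction (repeatedly merge the two least-probable nodes; each merge adds 1 bit to every symbol beneath it): 3/44 + 5/44 = 2/11; 2/11 + 17/44 = 25/44; 19/44 + 25/44 = 1. Resulting codeword lengths (in the order the probabilities were given): (2, 3, 1, 3). L_avg = sum(p_i * l_i) = 17/44*2 + 5/44*3 + 19/44*1 + 3/44*3 = 7/4 = 1.75

1.75 bits


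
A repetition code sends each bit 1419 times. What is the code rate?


Rate = k/n = 1/1419

1/1419


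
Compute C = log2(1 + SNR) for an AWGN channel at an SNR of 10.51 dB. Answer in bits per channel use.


SNR_linear = 10^(10.51/10) = 11.246; C = log2(1 + SNR_linear) = log2(1 + 11.246) = 3.6142

3.6142 bits/channel use


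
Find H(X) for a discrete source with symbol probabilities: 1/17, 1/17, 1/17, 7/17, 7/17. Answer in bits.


H = -sum(p_i * log2(p_i)). Terms: -(1/17)*log2(1/17) = 0.240439; -(1/17)*log2(1/17) = 0.240439; -(1/17)*log2(1/17) = 0.240439; -(7/17)*log2(7/17) = 0.527103; -(7/17)*log2(7/17) = 0.527103. H = 0.240439 + 0.240439 + 0.240439 + 0.527103 + 0.527103 = 1.7755

1.7755 bits


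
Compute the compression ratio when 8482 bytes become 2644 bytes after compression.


Ratio = original / compressed = 8482 / 2644 = 3.208

3.208


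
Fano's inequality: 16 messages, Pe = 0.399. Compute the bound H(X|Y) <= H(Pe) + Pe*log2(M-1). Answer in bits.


H(Pe) = -Pe*log2(Pe) - (1-Pe)*log2(1-Pe) = -0.399*log2(0.399) - 0.601*log2(0.601) = 0.528890 + 0.441472 = 0.9704. Pe*log2(M-1) = 0.399*log2(15) = 1.558849. Bound = H(Pe) + Pe*log2(M-1) = 0.528890 + 0.441472 + 1.558849 = 2.5292

2.5292 bits


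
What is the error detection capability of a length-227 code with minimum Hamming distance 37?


Detection capability = d_min - 1 = 37 - 1 = 36

36 errors


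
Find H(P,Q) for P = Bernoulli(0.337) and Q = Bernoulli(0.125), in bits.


H(P,Q) = -p*log2(q) - (1-p)*log2(1-q). -0.337*log2(0.125) = 1.011000; -0.663*log2(0.875) = 0.127724. H(P,Q) = 1.011000 + 0.127724 = 1.1387

1.1387 bits


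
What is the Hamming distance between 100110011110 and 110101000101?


Count differing positions: . ^ . . ^ ^ . ^ ^ . ^ ^ = 7 differences

7


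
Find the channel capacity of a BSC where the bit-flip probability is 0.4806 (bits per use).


H(p) = -p*log2(p) - (1-p)*log2(1-p) = -0.4806*log2(0.4806) - 0.5194*log2(0.5194) = 0.508038 + 0.490876 = 0.9989. C = 1 - H(p) = 1 - 0.9989 = 0.0011

0.0011 bits


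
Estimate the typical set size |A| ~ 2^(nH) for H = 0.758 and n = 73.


log2|A_typical| = nH = 73 * 0.758 = 55.334, so |A_typical| ~ 2^55.334 = 4.541e+16

4.541e+16


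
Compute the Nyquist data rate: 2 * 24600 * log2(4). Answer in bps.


Rate = 2 * B * log2(M) = 2 * 24600 * 2.0 = 98400.0

98400.0 bps


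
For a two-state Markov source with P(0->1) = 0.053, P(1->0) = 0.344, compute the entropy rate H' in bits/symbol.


Stationary distribution: pi_0 = p10/(p01+p10) = 0.8665, pi_1 = 0.1335. Entropy rate H' = pi_0*H(p01) + pi_1*H(p10) = 0.8665*0.299 + 0.1335*0.9286 = 0.3831

0.3831 bits/symbol


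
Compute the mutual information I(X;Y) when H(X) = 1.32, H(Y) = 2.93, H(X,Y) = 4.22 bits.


I(X;Y) = H(X) + H(Y) - H(X,Y) = 1.32 + 2.93 - 4.22 = 0.03

0.03 bits


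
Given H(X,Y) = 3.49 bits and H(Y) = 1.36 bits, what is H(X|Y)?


H(X|Y) = H(X,Y) - H(Y) = 3.49 - 1.36 = 2.13

2.13 bits


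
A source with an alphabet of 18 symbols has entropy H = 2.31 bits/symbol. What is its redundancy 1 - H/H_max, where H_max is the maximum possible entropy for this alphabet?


H_max = log2(K) = log2(18) = 4.1699 bits/symbol. Redundancy = 1 - H/H_max = 1 - 2.31/4.1699 = 1 - 0.554 = 0.446

0.446


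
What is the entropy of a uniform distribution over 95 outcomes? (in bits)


H = log2(n) = log2(95) = 6.5699

6.5699 bits


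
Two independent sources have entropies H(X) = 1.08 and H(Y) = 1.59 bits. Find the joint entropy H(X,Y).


For independent variables, H(X,Y) = H(X) + H(Y) = 1.08 + 1.59 = 2.67

2.67 bits


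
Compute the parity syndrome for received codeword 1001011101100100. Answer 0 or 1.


Syndrome = XOR of all bits = 1 XOR 0 XOR 0 XOR 1 XOR 0 XOR 1 XOR 1 XOR 1 XOR 0 XOR 1 XOR 1 XOR 0 XOR 0 XOR 1 XOR 0 XOR 0 = 0

0


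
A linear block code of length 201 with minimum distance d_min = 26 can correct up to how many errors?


Correction capability = floor((d-1)/2) = floor((26-1)/2) = 12

12 errors


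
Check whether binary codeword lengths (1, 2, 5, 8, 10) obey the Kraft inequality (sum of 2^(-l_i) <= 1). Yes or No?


Kraft sum = sum(2^(-l_i)) = 0.7861, need <= 1. Result: satisfied (a binary prefix-free code with these lengths exists)

Yes


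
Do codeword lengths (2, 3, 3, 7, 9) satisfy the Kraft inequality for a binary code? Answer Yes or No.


Kraft sum = sum(2^(-l_i)) = 0.5098, need <= 1. Result: satisfied (a binary prefix-free code with these lengths exists)

Yes


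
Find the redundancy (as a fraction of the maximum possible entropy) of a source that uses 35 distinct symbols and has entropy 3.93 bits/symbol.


H_max = log2(K) = log2(35) = 5.1293 bits/symbol. Redundancy = 1 - H/H_max = 1 - 3.93/5.1293 = 1 - 0.7662 = 0.2338

0.2338


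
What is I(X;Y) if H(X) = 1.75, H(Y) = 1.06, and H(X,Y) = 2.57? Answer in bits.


I(X;Y) = H(X) + H(Y) - H(X,Y) = 1.75 + 1.06 - 2.57 = 0.24

0.24 bits


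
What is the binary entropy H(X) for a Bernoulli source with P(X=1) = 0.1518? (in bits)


H = -p*log2(p) - (1-p)*log2(1-p). -0.1518*log2(0.1518) = 0.412859; -0.8482*log2(0.8482) = 0.201468. H = 0.412859 + 0.201468 = 0.6143

0.6143 bits


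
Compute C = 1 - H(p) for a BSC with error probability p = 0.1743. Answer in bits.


H(p) = -p*log2(p) - (1-p)*log2(1-p) = -0.1743*log2(0.1743) - 0.8257*log2(0.8257) = 0.439298 + 0.228149 = 0.6674. C = 1 - H(p) = 1 - 0.6674 = 0.3326

0.3326 bits


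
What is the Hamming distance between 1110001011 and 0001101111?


Count differing positions: ^ ^ ^ ^ ^ . . ^ . . = 6 differences

6


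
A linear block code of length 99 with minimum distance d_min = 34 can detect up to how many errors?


Detection capability = d_min - 1 = 34 - 1 = 33

33 errors


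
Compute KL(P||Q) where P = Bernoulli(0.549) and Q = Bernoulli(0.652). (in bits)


KL = p*log2(p/q) + (1-p)*log2((1-p)/(1-q)) = 0.549*log2(0.549/0.652) + 0.451*log2(0.451/0.348) = 0.0325

0.0325 bits


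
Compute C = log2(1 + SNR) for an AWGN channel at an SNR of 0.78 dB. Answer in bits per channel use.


SNR_linear = 10^(0.78/10) = 1.1967; C = log2(1 + SNR_linear) = log2(1 + 1.1967) = 1.1354

1.1354 bits/channel use


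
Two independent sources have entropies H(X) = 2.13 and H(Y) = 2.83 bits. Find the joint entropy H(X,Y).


For independent variables, H(X,Y) = H(X) + H(Y) = 2.13 + 2.83 = 4.96

4.96 bits


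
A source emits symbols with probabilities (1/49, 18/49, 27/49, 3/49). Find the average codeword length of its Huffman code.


Huffman construction (repeatedly merge the two least-probable nodes; each merge adds 1 bit to every symbol beneath it): 1/49 + 3/49 = 4/49; 4/49 + 18/49 = 22/49; 22/49 + 27/49 = 1. Resulting codeword lengths (in the order the probabilities were given): (3, 2, 1, 3). L_avg = sum(p_i * l_i) = 1/49*3 + 18/49*2 + 27/49*1 + 3/49*3 = 75/49 = 1.5306

1.5306 bits


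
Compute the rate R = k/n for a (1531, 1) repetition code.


Rate = k/n = 1/1531

1/1531


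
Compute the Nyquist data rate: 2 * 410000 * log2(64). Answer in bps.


Rate = 2 * B * log2(M) = 2 * 410000 * 6.0 = 4920000.0

4920000.0 bps


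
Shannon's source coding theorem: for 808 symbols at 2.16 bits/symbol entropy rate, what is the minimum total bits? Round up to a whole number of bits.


Minimum bits >= n * H = 808 * 2.16 = 1745.28, rounded up to a whole number of bits = 1746

1746 bits


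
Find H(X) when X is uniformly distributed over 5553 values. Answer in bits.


H = log2(n) = log2(5553) = 12.4391

12.4391 bits


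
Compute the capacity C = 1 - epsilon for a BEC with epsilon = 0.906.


C = 1 - epsilon = 1 - 0.906 = 0.094

0.094 bits


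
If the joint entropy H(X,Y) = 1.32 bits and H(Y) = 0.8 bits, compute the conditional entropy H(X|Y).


H(X|Y) = H(X,Y) - H(Y) = 1.32 - 0.8 = 0.52

0.52 bits


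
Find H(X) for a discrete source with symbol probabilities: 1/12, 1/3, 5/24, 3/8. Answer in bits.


H = -sum(p_i * log2(p_i)). Terms: -(1/12)*log2(1/12) = 0.298747; -(1/3)*log2(1/3) = 0.528321; -(5/24)*log2(5/24) = 0.471466; -(3/8)*log2(3/8) = 0.530639. H = 0.298747 + 0.528321 + 0.471466 + 0.530639 = 1.8292

1.8292 bits


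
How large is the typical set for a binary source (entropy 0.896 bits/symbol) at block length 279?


log2|A_typical| = nH = 279 * 0.896 = 249.984, so |A_typical| ~ 2^249.984 = 1.789e+75

1.789e+75


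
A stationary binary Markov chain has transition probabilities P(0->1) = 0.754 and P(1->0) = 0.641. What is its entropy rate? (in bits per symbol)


Stationary distribution: pi_0 = p10/(p01+p10) = 0.4595, pi_1 = 0.5405. Entropy rate H' = pi_0*H(p01) + pi_1*H(p10) = 0.4595*0.8049 + 0.5405*0.9418 = 0.8789

0.8789 bits/symbol


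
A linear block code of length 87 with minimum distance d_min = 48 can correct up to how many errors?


Correction capability = floor((d-1)/2) = floor((48-1)/2) = 23

23 errors


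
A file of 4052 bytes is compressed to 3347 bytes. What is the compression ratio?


Ratio = original / compressed = 4052 / 3347 = 1.2106

1.2106


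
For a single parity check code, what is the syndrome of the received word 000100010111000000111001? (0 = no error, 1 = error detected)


Syndrome = XOR of all bits = 0 XOR 0 XOR 0 XOR 1 XOR 0 XOR 0 XOR 0 XOR 1 XOR 0 XOR 1 XOR 1 XOR 1 XOR 0 XOR 0 XOR 0 XOR 0 XOR 0 XOR 0 XOR 1 XOR 1 XOR 1 XOR 0 XOR 0 XOR 1 = 1

1


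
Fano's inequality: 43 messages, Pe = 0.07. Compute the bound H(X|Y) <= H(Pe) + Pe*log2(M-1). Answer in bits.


H(Pe) = -Pe*log2(Pe) - (1-Pe)*log2(1-Pe) = -0.07*log2(0.07) - 0.93*log2(0.93) = 0.268555 + 0.097369 = 0.3659. Pe*log2(M-1) = 0.07*log2(42) = 0.377462. Bound = H(Pe) + Pe*log2(M-1) = 0.268555 + 0.097369 + 0.377462 = 0.7434

0.7434 bits


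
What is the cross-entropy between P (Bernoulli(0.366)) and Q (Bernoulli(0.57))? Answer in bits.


H(P,Q) = -p*log2(q) - (1-p)*log2(1-q). -0.366*log2(0.57) = 0.296814; -0.634*log2(0.43) = 0.771953. H(P,Q) = 0.296814 + 0.771953 = 1.0688

1.0688 bits


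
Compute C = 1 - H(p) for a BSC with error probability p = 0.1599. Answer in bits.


H(p) = -p*log2(p) - (1-p)*log2(1-p) = -0.1599*log2(0.1599) - 0.8401*log2(0.8401) = 0.422897 + 0.211173 = 0.6341. C = 1 - H(p) = 1 - 0.6341 = 0.3659

0.3659 bits


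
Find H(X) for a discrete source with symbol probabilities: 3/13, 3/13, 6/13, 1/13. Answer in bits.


H = -sum(p_i * log2(p_i)). Terms: -(3/13)*log2(3/13) = 0.488187; -(3/13)*log2(3/13) = 0.488187; -(6/13)*log2(6/13) = 0.514836; -(1/13)*log2(1/13) = 0.284649. H = 0.488187 + 0.488187 + 0.514836 + 0.284649 = 1.7759

1.7759 bits


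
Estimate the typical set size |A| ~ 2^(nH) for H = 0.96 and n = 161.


log2|A_typical| = nH = 161 * 0.96 = 154.56, so |A_typical| ~ 2^154.56 = 3.367e+46

3.367e+46


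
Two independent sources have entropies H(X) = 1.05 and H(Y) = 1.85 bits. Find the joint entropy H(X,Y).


For independent variables, H(X,Y) = H(X) + H(Y) = 1.05 + 1.85 = 2.9

2.9 bits


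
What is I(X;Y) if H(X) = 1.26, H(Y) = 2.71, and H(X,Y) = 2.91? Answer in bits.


I(X;Y) = H(X) + H(Y) - H(X,Y) = 1.26 + 2.71 - 2.91 = 1.06

1.06 bits


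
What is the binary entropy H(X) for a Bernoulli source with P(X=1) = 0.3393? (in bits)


H = -p*log2(p) - (1-p)*log2(1-p). -0.3393*log2(0.3393) = 0.529093; -0.6607*log2(0.6607) = 0.395054. H = 0.529093 + 0.395054 = 0.9241

0.9241 bits


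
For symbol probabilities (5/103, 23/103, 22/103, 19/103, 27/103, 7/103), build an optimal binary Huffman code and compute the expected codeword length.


Huffman construction (repeatedly merge the two least-probable nodes; each merge adds 1 bit to every symbol beneath it): 5/103 + 7/103 = 12/103; 12/103 + 19/103 = 31/103; 22/103 + 23/103 = 45/103; 27/103 + 31/103 = 58/103; 45/103 + 58/103 = 1. Resulting codeword lengths (in the order the probabilities were given): (4, 2, 2, 3, 2, 4). L_avg = sum(p_i * l_i) = 5/103*4 + 23/103*2 + 22/103*2 + 19/103*3 + 27/103*2 + 7/103*4 = 249/103 = 2.4175

2.4175 bits


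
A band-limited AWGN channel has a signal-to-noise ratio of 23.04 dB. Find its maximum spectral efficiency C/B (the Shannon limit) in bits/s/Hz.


SNR_linear = 10^(23.04/10) = 201.3724; C/B = log2(1 + SNR_linear) = log2(1 + 201.3724) = 7.6609

7.6609 bits/s/Hz


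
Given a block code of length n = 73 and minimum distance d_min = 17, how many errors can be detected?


Detection capability = d_min - 1 = 17 - 1 = 16

16 errors


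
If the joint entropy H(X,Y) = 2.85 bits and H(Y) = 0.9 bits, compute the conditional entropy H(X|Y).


H(X|Y) = H(X,Y) - H(Y) = 2.85 - 0.9 = 1.95

1.95 bits


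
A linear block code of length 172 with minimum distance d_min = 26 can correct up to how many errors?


Correction capability = floor((d-1)/2) = floor((26-1)/2) = 12

12 errors


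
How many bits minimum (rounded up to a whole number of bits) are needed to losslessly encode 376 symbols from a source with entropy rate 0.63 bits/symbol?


Minimum bits >= n * H = 376 * 0.63 = 236.88, rounded up to a whole number of bits = 237

237 bits


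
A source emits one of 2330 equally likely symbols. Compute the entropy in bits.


H = log2(n) = log2(2330) = 11.1861

11.1861 bits


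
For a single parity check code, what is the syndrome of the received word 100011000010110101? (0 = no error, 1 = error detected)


Syndrome = XOR of all bits = 1 XOR 0 XOR 0 XOR 0 XOR 1 XOR 1 XOR 0 XOR 0 XOR 0 XOR 0 XOR 1 XOR 0 XOR 1 XOR 1 XOR 0 XOR 1 XOR 0 XOR 1 = 0

0


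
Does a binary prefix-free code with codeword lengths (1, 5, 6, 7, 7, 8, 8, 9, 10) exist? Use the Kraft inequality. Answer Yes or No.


Kraft sum = sum(2^(-l_i)) = 0.5732, need <= 1. Result: satisfied (a binary prefix-free code with these lengths exists)

Yes


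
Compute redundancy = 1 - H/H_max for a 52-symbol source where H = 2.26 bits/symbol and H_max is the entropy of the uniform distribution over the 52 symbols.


H_max = log2(K) = log2(52) = 5.7004 bits/symbol. Redundancy = 1 - H/H_max = 1 - 2.26/5.7004 = 1 - 0.3965 = 0.6035

0.6035


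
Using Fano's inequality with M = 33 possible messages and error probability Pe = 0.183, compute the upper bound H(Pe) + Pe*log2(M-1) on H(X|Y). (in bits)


H(Pe) = -Pe*log2(Pe) - (1-Pe)*log2(1-Pe) = -0.183*log2(0.183) - 0.817*log2(0.817) = 0.448365 + 0.238231 = 0.6866. Pe*log2(M-1) = 0.183*log2(32) = 0.915000. Bound = H(Pe) + Pe*log2(M-1) = 0.448365 + 0.238231 + 0.915000 = 1.6016

1.6016 bits


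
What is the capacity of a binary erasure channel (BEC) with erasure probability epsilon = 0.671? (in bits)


C = 1 - epsilon = 1 - 0.671 = 0.329

0.329 bits


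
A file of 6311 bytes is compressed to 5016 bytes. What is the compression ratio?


Ratio = original / compressed = 6311 / 5016 = 1.2582

1.2582


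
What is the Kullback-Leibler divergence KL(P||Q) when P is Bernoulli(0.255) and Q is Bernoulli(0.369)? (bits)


KL = p*log2(p/q) + (1-p)*log2((1-p)/(1-q)) = 0.255*log2(0.255/0.369) + 0.745*log2(0.745/0.631) = 0.0426

0.0426 bits


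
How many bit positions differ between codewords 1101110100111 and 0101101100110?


Count differing positions: ^ . . . . ^ ^ . . . . . ^ = 4 differences

4


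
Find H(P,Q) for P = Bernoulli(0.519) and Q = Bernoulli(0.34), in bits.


H(P,Q) = -p*log2(q) - (1-p)*log2(1-q). -0.519*log2(0.34) = 0.807768; -0.481*log2(0.66) = 0.288341. H(P,Q) = 0.807768 + 0.288341 = 1.0961

1.0961 bits


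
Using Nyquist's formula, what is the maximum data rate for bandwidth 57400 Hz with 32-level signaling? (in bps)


Rate = 2 * B * log2(M) = 2 * 57400 * 5.0 = 574000.0

574000.0 bps


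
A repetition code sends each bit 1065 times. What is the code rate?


Rate = k/n = 1/1065

1/1065


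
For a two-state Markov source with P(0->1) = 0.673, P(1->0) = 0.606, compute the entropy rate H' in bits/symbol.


Stationary distribution: pi_0 = p10/(p01+p10) = 0.4738, pi_1 = 0.5262. Entropy rate H' = pi_0*H(p01) + pi_1*H(p10) = 0.4738*0.9118 + 0.5262*0.9673 = 0.941

0.941 bits/symbol


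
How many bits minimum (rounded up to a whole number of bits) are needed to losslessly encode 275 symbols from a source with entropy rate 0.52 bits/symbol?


Minimum bits >= n * H = 275 * 0.52 = 143.0, rounded up to a whole number of bits = 143

143 bits


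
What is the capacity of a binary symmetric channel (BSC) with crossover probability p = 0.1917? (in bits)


H(p) = -p*log2(p) - (1-p)*log2(1-p) = -0.1917*log2(0.1917) - 0.8083*log2(0.8083) = 0.456836 + 0.248178 = 0.705. C = 1 - H(p) = 1 - 0.705 = 0.295

0.295 bits


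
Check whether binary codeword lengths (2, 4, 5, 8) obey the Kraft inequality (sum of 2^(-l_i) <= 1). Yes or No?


Kraft sum = sum(2^(-l_i)) = 0.3477, need <= 1. Result: satisfied (a binary prefix-free code with these lengths exists)

Yes


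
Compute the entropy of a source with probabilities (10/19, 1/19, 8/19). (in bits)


H = -sum(p_i * log2(p_i)). Terms: -(10/19)*log2(10/19) = 0.487368; -(1/19)*log2(1/19) = 0.223575; -(8/19)*log2(8/19) = 0.525443. H = 0.487368 + 0.223575 + 0.525443 = 1.2364

1.2364 bits


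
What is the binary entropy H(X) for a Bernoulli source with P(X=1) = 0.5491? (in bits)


H = -p*log2(p) - (1-p)*log2(1-p). -0.5491*log2(0.5491) = 0.474894; -0.4509*log2(0.4509) = 0.518138. H = 0.474894 + 0.518138 = 0.993

0.993 bits


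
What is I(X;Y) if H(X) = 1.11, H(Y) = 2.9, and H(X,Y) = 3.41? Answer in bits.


I(X;Y) = H(X) + H(Y) - H(X,Y) = 1.11 + 2.9 - 3.41 = 0.6

0.6 bits


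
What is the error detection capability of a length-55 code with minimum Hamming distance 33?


Detection capability = d_min - 1 = 33 - 1 = 32

32 errors


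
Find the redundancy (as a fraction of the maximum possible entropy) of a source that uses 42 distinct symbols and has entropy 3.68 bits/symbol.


H_max = log2(K) = log2(42) = 5.3923 bits/symbol. Redundancy = 1 - H/H_max = 1 - 3.68/5.3923 = 1 - 0.6825 = 0.3175

0.3175


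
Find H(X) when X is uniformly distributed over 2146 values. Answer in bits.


H = log2(n) = log2(2146) = 11.0674

11.0674 bits


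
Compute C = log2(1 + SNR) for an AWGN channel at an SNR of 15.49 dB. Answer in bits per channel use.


SNR_linear = 10^(15.49/10) = 35.3997; C = log2(1 + SNR_linear) = log2(1 + 35.3997) = 5.1859

5.1859 bits/channel use


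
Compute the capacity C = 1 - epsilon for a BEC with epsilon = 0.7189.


C = 1 - epsilon = 1 - 0.7189 = 0.2811

0.2811 bits


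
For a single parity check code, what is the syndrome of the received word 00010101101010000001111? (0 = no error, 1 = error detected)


Syndrome = XOR of all bits = 0 XOR 0 XOR 0 XOR 1 XOR 0 XOR 1 XOR 0 XOR 1 XOR 1 XOR 0 XOR 1 XOR 0 XOR 1 XOR 0 XOR 0 XOR 0 XOR 0 XOR 0 XOR 0 XOR 1 XOR 1 XOR 1 XOR 1 = 0

0


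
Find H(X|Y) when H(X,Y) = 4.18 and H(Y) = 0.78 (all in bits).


H(X|Y) = H(X,Y) - H(Y) = 4.18 - 0.78 = 3.4

3.4 bits


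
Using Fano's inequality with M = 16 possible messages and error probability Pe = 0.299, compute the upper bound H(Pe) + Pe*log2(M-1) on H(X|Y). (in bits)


H(Pe) = -Pe*log2(Pe) - (1-Pe)*log2(1-Pe) = -0.299*log2(0.299) - 0.701*log2(0.701) = 0.520793 + 0.359272 = 0.8801. Pe*log2(M-1) = 0.299*log2(15) = 1.168160. Bound = H(Pe) + Pe*log2(M-1) = 0.520793 + 0.359272 + 1.168160 = 2.0482

2.0482 bits


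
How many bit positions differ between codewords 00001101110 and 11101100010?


Count differing positions: ^ ^ ^ . . . . ^ ^ . . = 5 differences

5


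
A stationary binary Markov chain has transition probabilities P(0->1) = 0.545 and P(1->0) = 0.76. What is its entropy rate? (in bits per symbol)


Stationary distribution: pi_0 = p10/(p01+p10) = 0.5824, pi_1 = 0.4176. Entropy rate H' = pi_0*H(p01) + pi_1*H(p10) = 0.5824*0.9941 + 0.4176*0.795 = 0.911

0.911 bits/symbol


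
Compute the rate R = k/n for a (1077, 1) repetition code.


Rate = k/n = 1/1077

1/1077


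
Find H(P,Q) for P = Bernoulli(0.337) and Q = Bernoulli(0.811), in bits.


H(P,Q) = -p*log2(q) - (1-p)*log2(1-q). -0.337*log2(0.811) = 0.101850; -0.663*log2(0.189) = 1.593548. H(P,Q) = 0.101850 + 1.593548 = 1.6954

1.6954 bits


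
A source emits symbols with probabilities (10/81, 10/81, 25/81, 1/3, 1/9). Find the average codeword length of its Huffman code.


Huffman construction (repeatedly merge the two least-probable nodes; each merge adds 1 bit to every symbol beneath it): 1/9 + 10/81 = 19/81; 10/81 + 19/81 = 29/81; 25/81 + 1/3 = 52/81; 29/81 + 52/81 = 1. Resulting codeword lengths (in the order the probabilities were given): (3, 2, 2, 2, 3). L_avg = sum(p_i * l_i) = 10/81*3 + 10/81*2 + 25/81*2 + 1/3*2 + 1/9*3 = 181/81 = 2.2346

2.2346 bits


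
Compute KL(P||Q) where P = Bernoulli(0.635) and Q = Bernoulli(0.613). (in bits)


KL = p*log2(p/q) + (1-p)*log2((1-p)/(1-q)) = 0.635*log2(0.635/0.613) + 0.365*log2(0.365/0.387) = 0.0015

0.0015 bits


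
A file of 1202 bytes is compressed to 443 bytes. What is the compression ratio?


Ratio = original / compressed = 1202 / 443 = 2.7133

2.7133


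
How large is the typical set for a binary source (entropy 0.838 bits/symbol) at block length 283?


log2|A_typical| = nH = 283 * 0.838 = 237.154, so |A_typical| ~ 2^237.154 = 2.457e+71

2.457e+71


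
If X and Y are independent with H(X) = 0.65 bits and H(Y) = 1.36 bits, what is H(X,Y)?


For independent variables, H(X,Y) = H(X) + H(Y) = 0.65 + 1.36 = 2.01

2.01 bits


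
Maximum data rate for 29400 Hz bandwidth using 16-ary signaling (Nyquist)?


Rate = 2 * B * log2(M) = 2 * 29400 * 4.0 = 235200.0

235200.0 bps


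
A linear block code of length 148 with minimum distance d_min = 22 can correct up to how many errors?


Correction capability = floor((d-1)/2) = floor((22-1)/2) = 10

10 errors


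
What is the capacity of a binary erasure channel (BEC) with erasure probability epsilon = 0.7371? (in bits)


C = 1 - epsilon = 1 - 0.7371 = 0.2629

0.2629 bits


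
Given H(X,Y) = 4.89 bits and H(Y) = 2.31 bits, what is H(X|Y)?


H(X|Y) = H(X,Y) - H(Y) = 4.89 - 2.31 = 2.58

2.58 bits


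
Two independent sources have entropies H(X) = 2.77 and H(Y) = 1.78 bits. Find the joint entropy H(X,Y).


For independent variables, H(X,Y) = H(X) + H(Y) = 2.77 + 1.78 = 4.55

4.55 bits


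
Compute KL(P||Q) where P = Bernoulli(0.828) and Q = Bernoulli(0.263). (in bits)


KL = p*log2(p/q) + (1-p)*log2((1-p)/(1-q)) = 0.828*log2(0.828/0.263) + 0.172*log2(0.172/0.737) = 1.0089

1.0089 bits


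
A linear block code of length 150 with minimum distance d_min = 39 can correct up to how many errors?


Correction capability = floor((d-1)/2) = floor((39-1)/2) = 19

19 errors


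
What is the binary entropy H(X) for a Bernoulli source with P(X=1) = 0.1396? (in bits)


H = -p*log2(p) - (1-p)*log2(1-p). -0.1396*log2(0.1396) = 0.396552; -0.8604*log2(0.8604) = 0.186638. H = 0.396552 + 0.186638 = 0.5832

0.5832 bits


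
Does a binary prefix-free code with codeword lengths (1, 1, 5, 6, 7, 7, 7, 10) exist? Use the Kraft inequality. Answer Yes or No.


Kraft sum = sum(2^(-l_i)) = 1.0713, need <= 1. Result: violated (a binary prefix-free code with these lengths cannot exist)

No


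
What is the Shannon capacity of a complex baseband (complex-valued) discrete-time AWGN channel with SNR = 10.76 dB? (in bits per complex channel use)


SNR_linear = 10^(10.76/10) = 11.9124; C = log2(1 + SNR_linear) = log2(1 + 11.9124) = 3.6907

3.6907 bits/channel use


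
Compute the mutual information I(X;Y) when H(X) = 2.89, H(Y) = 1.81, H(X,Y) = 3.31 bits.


I(X;Y) = H(X) + H(Y) - H(X,Y) = 2.89 + 1.81 - 3.31 = 1.39

1.39 bits


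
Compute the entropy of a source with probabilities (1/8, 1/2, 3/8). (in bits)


H = -sum(p_i * log2(p_i)). Terms: -(1/8)*log2(1/8) = 0.375000; -(1/2)*log2(1/2) = 0.500000; -(3/8)*log2(3/8) = 0.530639. H = 0.375000 + 0.500000 + 0.530639 = 1.4056

1.4056 bits


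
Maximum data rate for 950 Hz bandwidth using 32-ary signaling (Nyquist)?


Rate = 2 * B * log2(M) = 2 * 950 * 5.0 = 9500.0

9500.0 bps


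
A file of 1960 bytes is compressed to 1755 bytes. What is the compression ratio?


Ratio = original / compressed = 1960 / 1755 = 1.1168

1.1168


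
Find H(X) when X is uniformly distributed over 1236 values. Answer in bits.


H = log2(n) = log2(1236) = 10.2715

10.2715 bits


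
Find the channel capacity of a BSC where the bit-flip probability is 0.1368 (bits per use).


H(p) = -p*log2(p) - (1-p)*log2(1-p) = -0.1368*log2(0.1368) - 0.8632*log2(0.8632) = 0.392597 + 0.183200 = 0.5758. C = 1 - H(p) = 1 - 0.5758 = 0.4242

0.4242 bits


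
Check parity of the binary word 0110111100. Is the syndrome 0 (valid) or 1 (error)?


Syndrome = XOR of all bits = 0 XOR 1 XOR 1 XOR 0 XOR 1 XOR 1 XOR 1 XOR 1 XOR 0 XOR 0 = 0

0


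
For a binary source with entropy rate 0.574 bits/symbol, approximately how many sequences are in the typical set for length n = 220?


log2|A_typical| = nH = 220 * 0.574 = 126.28, so |A_typical| ~ 2^126.28 = 1.033e+38

1.033e+38


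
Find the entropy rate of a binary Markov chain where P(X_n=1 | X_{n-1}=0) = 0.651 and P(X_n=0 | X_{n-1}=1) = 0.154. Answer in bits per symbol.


Stationary distribution: pi_0 = p10/(p01+p10) = 0.1913, pi_1 = 0.8087. Entropy rate H' = pi_0*H(p01) + pi_1*H(p10) = 0.1913*0.9332 + 0.8087*0.6198 = 0.6797

0.6797 bits/symbol


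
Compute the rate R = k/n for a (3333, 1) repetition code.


Rate = k/n = 1/3333

1/3333


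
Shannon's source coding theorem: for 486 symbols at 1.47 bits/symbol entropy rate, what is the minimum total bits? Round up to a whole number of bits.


Minimum bits >= n * H = 486 * 1.47 = 714.42, rounded up to a whole number of bits = 715

715 bits


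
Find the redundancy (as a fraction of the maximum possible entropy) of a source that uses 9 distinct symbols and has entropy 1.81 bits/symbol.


H_max = log2(K) = log2(9) = 3.1699 bits/symbol. Redundancy = 1 - H/H_max = 1 - 1.81/3.1699 = 1 - 0.571 = 0.429

0.429


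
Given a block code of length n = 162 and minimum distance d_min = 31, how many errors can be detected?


Detection capability = d_min - 1 = 31 - 1 = 30

30 errors


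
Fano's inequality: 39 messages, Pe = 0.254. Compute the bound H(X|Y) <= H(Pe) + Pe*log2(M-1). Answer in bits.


H(Pe) = -Pe*log2(Pe) - (1-Pe)*log2(1-Pe) = -0.254*log2(0.254) - 0.746*log2(0.746) = 0.502183 + 0.315373 = 0.8176. Pe*log2(M-1) = 0.254*log2(38) = 1.332974. Bound = H(Pe) + Pe*log2(M-1) = 0.502183 + 0.315373 + 1.332974 = 2.1505

2.1505 bits


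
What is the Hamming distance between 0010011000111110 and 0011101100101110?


Count differing positions: . . . ^ ^ ^ . ^ . . . ^ . . . . = 5 differences

5


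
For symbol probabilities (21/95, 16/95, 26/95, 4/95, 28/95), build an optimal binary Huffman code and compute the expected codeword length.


Huffman construction (repeatedly merge the two least-probable nodes; each merge adds 1 bit to every symbol beneath it): 4/95 + 16/95 = 4/19; 4/19 + 21/95 = 41/95; 26/95 + 28/95 = 54/95; 41/95 + 54/95 = 1. Resulting codeword lengths (in the order the probabilities were given): (2, 3, 2, 3, 2). L_avg = sum(p_i * l_i) = 21/95*2 + 16/95*3 + 26/95*2 + 4/95*3 + 28/95*2 = 42/19 = 2.2105

2.2105 bits
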